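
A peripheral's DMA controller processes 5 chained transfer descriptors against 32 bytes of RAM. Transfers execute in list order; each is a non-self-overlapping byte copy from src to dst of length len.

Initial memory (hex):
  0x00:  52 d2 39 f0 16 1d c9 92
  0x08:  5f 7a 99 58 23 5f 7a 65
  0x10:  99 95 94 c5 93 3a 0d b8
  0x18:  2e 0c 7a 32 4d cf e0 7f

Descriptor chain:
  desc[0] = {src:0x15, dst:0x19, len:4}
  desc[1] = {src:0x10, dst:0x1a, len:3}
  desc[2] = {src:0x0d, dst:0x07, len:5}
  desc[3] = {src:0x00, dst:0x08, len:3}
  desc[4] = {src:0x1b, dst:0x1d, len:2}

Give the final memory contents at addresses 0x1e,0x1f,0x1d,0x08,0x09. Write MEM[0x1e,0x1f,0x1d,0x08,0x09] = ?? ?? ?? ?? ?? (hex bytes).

MEM[0x1e,0x1f,0x1d,0x08,0x09] = 94 7f 95 52 d2

D0: mem[0x19..0x1c] <- [3a 0d b8 2e]
D1: mem[0x1a..0x1c] <- [99 95 94]
D2: mem[0x07..0x0b] <- [5f 7a 65 99 95]
D3: mem[0x08..0x0a] <- [52 d2 39]
D4: mem[0x1d..0x1e] <- [95 94]
query mem[0x1e]=0x94, mem[0x1f]=0x7f, mem[0x1d]=0x95, mem[0x08]=0x52, mem[0x09]=0xd2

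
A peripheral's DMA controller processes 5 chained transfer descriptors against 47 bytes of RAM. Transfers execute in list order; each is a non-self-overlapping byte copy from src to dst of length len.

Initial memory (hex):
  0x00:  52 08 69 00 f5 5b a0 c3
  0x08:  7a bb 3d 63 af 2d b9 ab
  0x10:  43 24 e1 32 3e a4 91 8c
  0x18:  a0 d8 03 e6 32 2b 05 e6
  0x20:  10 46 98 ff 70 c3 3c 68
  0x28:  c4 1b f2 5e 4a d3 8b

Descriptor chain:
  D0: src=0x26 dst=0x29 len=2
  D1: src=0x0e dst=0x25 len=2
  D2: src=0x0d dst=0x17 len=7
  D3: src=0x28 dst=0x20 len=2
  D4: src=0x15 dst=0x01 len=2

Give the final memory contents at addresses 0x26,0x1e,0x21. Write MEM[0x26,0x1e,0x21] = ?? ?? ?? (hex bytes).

MEM[0x26,0x1e,0x21] = ab 05 3c

  after D0: wrote 2B at 0x29 = 3c68
  after D1: wrote 2B at 0x25 = b9ab
  after D2: wrote 7B at 0x17 = 2db9ab4324e132
  after D3: wrote 2B at 0x20 = c43c
  after D4: wrote 2B at 0x01 = a491
query mem[0x26]=0xab, mem[0x1e]=0x05, mem[0x21]=0x3c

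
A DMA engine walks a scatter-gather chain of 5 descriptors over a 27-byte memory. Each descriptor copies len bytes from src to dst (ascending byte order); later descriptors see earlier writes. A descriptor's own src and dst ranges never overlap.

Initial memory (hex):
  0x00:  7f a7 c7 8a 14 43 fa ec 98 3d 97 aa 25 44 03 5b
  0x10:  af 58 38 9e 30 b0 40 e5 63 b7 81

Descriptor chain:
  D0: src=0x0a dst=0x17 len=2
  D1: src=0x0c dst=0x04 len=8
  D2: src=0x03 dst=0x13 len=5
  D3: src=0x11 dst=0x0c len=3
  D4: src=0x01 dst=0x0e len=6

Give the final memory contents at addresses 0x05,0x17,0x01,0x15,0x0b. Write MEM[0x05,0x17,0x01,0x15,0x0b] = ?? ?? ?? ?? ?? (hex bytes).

#0 dst[0x17+2] := {0x97,0xaa}
#1 dst[0x04+8] := {0x25,0x44,0x03,0x5b,0xaf,0x58,0x38,0x9e}
#2 dst[0x13+5] := {0x8a,0x25,0x44,0x03,0x5b}
#3 dst[0x0c+3] := {0x58,0x38,0x8a}
#4 dst[0x0e+6] := {0xa7,0xc7,0x8a,0x25,0x44,0x03}
query mem[0x05]=0x44, mem[0x17]=0x5b, mem[0x01]=0xa7, mem[0x15]=0x44, mem[0x0b]=0x9e

MEM[0x05,0x17,0x01,0x15,0x0b] = 44 5b a7 44 9e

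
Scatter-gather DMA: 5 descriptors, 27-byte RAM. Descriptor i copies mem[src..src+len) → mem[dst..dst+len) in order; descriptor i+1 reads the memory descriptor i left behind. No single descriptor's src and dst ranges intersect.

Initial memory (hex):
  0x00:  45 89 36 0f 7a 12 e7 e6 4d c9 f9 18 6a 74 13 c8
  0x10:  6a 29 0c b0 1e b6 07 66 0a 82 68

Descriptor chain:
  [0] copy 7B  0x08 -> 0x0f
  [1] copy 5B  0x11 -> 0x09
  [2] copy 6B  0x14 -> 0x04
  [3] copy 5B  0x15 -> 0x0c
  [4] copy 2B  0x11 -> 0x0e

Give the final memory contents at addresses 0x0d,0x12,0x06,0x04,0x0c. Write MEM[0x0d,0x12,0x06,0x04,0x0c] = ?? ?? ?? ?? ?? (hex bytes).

MEM[0x0d,0x12,0x06,0x04,0x0c] = 07 18 07 74 13

  after D0: wrote 7B at 0x0f = 4dc9f9186a7413
  after D1: wrote 5B at 0x09 = f9186a7413
  after D2: wrote 6B at 0x04 = 741307660a82
  after D3: wrote 5B at 0x0c = 1307660a82
  after D4: wrote 2B at 0x0e = f918
query mem[0x0d]=0x07, mem[0x12]=0x18, mem[0x06]=0x07, mem[0x04]=0x74, mem[0x0c]=0x13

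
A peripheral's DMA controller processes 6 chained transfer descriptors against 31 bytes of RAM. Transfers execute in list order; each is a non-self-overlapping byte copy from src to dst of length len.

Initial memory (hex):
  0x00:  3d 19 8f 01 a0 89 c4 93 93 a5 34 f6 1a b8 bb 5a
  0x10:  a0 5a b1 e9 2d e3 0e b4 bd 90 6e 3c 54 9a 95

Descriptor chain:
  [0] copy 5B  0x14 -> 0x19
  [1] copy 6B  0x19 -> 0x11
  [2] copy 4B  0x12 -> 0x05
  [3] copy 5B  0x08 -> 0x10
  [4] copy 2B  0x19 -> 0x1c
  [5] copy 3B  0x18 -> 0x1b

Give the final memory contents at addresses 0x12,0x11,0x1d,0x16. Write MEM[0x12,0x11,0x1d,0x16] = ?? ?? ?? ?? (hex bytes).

MEM[0x12,0x11,0x1d,0x16] = 34 a5 e3 95

#0 dst[0x19+5] := {0x2d,0xe3,0x0e,0xb4,0xbd}
#1 dst[0x11+6] := {0x2d,0xe3,0x0e,0xb4,0xbd,0x95}
#2 dst[0x05+4] := {0xe3,0x0e,0xb4,0xbd}
#3 dst[0x10+5] := {0xbd,0xa5,0x34,0xf6,0x1a}
#4 dst[0x1c+2] := {0x2d,0xe3}
#5 dst[0x1b+3] := {0xbd,0x2d,0xe3}
query mem[0x12]=0x34, mem[0x11]=0xa5, mem[0x1d]=0xe3, mem[0x16]=0x95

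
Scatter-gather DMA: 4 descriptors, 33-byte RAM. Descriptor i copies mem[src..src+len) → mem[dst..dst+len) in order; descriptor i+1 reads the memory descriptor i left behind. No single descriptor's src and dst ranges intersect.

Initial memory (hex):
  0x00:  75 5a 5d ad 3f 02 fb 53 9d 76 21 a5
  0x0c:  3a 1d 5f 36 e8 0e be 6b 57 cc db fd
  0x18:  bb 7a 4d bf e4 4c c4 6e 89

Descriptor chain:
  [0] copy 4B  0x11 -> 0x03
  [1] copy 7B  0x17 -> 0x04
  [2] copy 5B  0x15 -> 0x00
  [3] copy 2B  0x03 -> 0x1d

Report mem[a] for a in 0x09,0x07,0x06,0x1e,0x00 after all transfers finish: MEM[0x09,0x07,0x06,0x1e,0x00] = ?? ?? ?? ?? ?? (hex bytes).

MEM[0x09,0x07,0x06,0x1e,0x00] = e4 4d 7a 7a cc

#0 dst[0x03+4] := {0x0e,0xbe,0x6b,0x57}
#1 dst[0x04+7] := {0xfd,0xbb,0x7a,0x4d,0xbf,0xe4,0x4c}
#2 dst[0x00+5] := {0xcc,0xdb,0xfd,0xbb,0x7a}
#3 dst[0x1d+2] := {0xbb,0x7a}
query mem[0x09]=0xe4, mem[0x07]=0x4d, mem[0x06]=0x7a, mem[0x1e]=0x7a, mem[0x00]=0xcc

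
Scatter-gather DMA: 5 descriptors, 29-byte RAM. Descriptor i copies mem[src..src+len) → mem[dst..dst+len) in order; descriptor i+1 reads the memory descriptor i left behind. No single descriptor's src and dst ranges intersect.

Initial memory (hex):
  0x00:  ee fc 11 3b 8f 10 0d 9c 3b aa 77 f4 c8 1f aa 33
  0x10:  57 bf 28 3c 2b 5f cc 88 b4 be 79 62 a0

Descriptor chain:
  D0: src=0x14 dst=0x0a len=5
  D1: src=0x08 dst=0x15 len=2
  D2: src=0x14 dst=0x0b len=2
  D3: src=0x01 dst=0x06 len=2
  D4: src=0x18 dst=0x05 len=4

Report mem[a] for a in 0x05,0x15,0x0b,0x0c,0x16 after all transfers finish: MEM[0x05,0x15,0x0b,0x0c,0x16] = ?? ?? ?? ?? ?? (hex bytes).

#0 dst[0x0a+5] := {0x2b,0x5f,0xcc,0x88,0xb4}
#1 dst[0x15+2] := {0x3b,0xaa}
#2 dst[0x0b+2] := {0x2b,0x3b}
#3 dst[0x06+2] := {0xfc,0x11}
#4 dst[0x05+4] := {0xb4,0xbe,0x79,0x62}
query mem[0x05]=0xb4, mem[0x15]=0x3b, mem[0x0b]=0x2b, mem[0x0c]=0x3b, mem[0x16]=0xaa

MEM[0x05,0x15,0x0b,0x0c,0x16] = b4 3b 2b 3b aa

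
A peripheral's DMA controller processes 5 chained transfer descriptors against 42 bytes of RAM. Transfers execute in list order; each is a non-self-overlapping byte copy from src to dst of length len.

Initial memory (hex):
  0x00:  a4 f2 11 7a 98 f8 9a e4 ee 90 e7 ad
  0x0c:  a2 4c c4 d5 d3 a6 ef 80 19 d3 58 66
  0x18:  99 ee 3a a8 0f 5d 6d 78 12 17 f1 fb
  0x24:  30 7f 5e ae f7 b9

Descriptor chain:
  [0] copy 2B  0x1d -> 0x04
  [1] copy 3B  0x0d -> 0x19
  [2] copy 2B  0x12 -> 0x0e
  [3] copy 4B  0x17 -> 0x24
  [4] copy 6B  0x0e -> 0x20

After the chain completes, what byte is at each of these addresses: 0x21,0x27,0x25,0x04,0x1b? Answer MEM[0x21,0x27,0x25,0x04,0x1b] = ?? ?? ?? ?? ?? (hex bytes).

D0: mem[0x04..0x05] <- [5d 6d]
D1: mem[0x19..0x1b] <- [4c c4 d5]
D2: mem[0x0e..0x0f] <- [ef 80]
D3: mem[0x24..0x27] <- [66 99 4c c4]
D4: mem[0x20..0x25] <- [ef 80 d3 a6 ef 80]
query mem[0x21]=0x80, mem[0x27]=0xc4, mem[0x25]=0x80, mem[0x04]=0x5d, mem[0x1b]=0xd5

MEM[0x21,0x27,0x25,0x04,0x1b] = 80 c4 80 5d d5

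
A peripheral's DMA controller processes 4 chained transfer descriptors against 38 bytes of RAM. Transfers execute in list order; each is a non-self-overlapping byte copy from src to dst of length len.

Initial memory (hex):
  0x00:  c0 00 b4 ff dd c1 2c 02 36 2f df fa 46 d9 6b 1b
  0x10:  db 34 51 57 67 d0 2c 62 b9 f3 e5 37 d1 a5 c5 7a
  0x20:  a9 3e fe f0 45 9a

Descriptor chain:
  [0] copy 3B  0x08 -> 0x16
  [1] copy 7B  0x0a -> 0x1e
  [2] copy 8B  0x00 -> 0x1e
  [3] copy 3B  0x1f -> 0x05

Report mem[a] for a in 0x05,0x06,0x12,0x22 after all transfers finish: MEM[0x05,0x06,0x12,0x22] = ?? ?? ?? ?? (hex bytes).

#0 dst[0x16+3] := {0x36,0x2f,0xdf}
#1 dst[0x1e+7] := {0xdf,0xfa,0x46,0xd9,0x6b,0x1b,0xdb}
#2 dst[0x1e+8] := {0xc0,0x00,0xb4,0xff,0xdd,0xc1,0x2c,0x02}
#3 dst[0x05+3] := {0x00,0xb4,0xff}
query mem[0x05]=0x00, mem[0x06]=0xb4, mem[0x12]=0x51, mem[0x22]=0xdd

MEM[0x05,0x06,0x12,0x22] = 00 b4 51 dd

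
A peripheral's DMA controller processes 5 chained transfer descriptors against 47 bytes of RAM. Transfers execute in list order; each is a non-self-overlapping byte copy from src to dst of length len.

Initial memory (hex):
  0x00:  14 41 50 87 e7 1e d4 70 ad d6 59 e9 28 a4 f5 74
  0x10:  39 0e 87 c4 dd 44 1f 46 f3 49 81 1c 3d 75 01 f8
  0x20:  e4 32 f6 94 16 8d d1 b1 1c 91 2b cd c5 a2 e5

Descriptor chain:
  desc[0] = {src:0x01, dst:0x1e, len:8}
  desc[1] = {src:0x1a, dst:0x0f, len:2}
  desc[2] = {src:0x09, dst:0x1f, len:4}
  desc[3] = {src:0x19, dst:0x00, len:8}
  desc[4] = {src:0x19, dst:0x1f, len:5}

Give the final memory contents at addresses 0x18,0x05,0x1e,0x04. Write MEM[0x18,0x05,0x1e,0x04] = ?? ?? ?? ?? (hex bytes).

#0 dst[0x1e+8] := {0x41,0x50,0x87,0xe7,0x1e,0xd4,0x70,0xad}
#1 dst[0x0f+2] := {0x81,0x1c}
#2 dst[0x1f+4] := {0xd6,0x59,0xe9,0x28}
#3 dst[0x00+8] := {0x49,0x81,0x1c,0x3d,0x75,0x41,0xd6,0x59}
#4 dst[0x1f+5] := {0x49,0x81,0x1c,0x3d,0x75}
query mem[0x18]=0xf3, mem[0x05]=0x41, mem[0x1e]=0x41, mem[0x04]=0x75

MEM[0x18,0x05,0x1e,0x04] = f3 41 41 75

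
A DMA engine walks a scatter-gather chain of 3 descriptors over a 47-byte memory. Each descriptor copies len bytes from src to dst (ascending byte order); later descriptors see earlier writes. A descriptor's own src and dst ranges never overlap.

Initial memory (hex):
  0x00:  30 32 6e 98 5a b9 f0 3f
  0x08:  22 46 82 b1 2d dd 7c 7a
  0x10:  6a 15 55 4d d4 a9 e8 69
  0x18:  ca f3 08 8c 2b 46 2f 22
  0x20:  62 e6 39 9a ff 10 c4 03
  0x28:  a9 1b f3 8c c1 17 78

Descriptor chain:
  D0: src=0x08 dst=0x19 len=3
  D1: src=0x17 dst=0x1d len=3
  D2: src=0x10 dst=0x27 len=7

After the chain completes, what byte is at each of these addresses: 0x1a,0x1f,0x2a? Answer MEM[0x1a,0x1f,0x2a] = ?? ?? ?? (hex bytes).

  after D0: wrote 3B at 0x19 = 224682
  after D1: wrote 3B at 0x1d = 69ca22
  after D2: wrote 7B at 0x27 = 6a15554dd4a9e8
query mem[0x1a]=0x46, mem[0x1f]=0x22, mem[0x2a]=0x4d

MEM[0x1a,0x1f,0x2a] = 46 22 4d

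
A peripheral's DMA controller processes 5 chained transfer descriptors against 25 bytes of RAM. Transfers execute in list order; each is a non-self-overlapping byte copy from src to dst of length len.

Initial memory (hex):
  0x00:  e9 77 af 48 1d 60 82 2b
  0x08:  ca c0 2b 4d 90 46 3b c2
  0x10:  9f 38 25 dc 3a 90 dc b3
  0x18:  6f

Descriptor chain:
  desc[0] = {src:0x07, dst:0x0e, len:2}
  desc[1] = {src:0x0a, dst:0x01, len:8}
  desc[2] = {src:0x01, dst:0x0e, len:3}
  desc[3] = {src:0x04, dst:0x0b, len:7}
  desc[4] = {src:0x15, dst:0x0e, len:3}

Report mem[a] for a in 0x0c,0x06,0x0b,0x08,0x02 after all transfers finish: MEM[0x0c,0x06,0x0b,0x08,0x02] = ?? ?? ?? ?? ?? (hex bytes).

D0: mem[0x0e..0x0f] <- [2b ca]
D1: mem[0x01..0x08] <- [2b 4d 90 46 2b ca 9f 38]
D2: mem[0x0e..0x10] <- [2b 4d 90]
D3: mem[0x0b..0x11] <- [46 2b ca 9f 38 c0 2b]
D4: mem[0x0e..0x10] <- [90 dc b3]
query mem[0x0c]=0x2b, mem[0x06]=0xca, mem[0x0b]=0x46, mem[0x08]=0x38, mem[0x02]=0x4d

MEM[0x0c,0x06,0x0b,0x08,0x02] = 2b ca 46 38 4d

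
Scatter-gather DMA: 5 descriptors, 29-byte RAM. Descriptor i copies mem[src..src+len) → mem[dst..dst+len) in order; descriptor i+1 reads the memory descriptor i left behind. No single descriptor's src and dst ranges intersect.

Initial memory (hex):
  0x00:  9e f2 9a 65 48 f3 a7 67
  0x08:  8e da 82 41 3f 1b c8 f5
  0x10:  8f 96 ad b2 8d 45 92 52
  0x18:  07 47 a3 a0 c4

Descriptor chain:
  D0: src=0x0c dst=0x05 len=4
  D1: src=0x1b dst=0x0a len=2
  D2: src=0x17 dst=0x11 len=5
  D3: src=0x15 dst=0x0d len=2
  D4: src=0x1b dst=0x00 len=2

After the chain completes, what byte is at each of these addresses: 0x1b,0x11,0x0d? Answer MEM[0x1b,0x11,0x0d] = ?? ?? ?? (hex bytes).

MEM[0x1b,0x11,0x0d] = a0 52 a0

#0 dst[0x05+4] := {0x3f,0x1b,0xc8,0xf5}
#1 dst[0x0a+2] := {0xa0,0xc4}
#2 dst[0x11+5] := {0x52,0x07,0x47,0xa3,0xa0}
#3 dst[0x0d+2] := {0xa0,0x92}
#4 dst[0x00+2] := {0xa0,0xc4}
query mem[0x1b]=0xa0, mem[0x11]=0x52, mem[0x0d]=0xa0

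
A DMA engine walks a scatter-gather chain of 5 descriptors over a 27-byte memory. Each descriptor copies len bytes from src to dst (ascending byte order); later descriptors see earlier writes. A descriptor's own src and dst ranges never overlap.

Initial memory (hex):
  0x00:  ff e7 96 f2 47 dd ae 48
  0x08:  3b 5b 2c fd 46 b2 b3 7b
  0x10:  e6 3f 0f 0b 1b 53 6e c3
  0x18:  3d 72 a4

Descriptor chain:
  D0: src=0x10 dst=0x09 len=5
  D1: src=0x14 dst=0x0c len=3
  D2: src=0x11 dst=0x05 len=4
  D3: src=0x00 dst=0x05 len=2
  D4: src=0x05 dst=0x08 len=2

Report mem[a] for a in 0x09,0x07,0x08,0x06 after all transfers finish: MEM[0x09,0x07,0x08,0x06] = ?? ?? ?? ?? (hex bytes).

MEM[0x09,0x07,0x08,0x06] = e7 0b ff e7

D0: mem[0x09..0x0d] <- [e6 3f 0f 0b 1b]
D1: mem[0x0c..0x0e] <- [1b 53 6e]
D2: mem[0x05..0x08] <- [3f 0f 0b 1b]
D3: mem[0x05..0x06] <- [ff e7]
D4: mem[0x08..0x09] <- [ff e7]
query mem[0x09]=0xe7, mem[0x07]=0x0b, mem[0x08]=0xff, mem[0x06]=0xe7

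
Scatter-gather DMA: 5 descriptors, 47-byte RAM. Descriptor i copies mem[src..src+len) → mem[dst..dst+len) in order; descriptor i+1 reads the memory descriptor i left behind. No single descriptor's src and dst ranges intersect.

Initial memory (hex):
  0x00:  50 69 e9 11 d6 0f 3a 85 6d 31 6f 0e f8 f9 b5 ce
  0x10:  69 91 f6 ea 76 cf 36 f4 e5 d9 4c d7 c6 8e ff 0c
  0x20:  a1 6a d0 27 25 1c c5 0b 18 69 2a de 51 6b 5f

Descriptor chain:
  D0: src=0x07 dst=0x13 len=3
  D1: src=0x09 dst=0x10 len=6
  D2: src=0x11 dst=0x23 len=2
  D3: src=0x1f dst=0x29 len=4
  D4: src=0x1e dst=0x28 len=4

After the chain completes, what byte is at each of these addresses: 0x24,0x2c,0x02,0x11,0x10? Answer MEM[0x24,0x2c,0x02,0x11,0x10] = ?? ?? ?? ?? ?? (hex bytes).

[0] 0x07->0x13 len=3 : 85 6d 31
[1] 0x09->0x10 len=6 : 31 6f 0e f8 f9 b5
[2] 0x11->0x23 len=2 : 6f 0e
[3] 0x1f->0x29 len=4 : 0c a1 6a d0
[4] 0x1e->0x28 len=4 : ff 0c a1 6a
query mem[0x24]=0x0e, mem[0x2c]=0xd0, mem[0x02]=0xe9, mem[0x11]=0x6f, mem[0x10]=0x31

MEM[0x24,0x2c,0x02,0x11,0x10] = 0e d0 e9 6f 31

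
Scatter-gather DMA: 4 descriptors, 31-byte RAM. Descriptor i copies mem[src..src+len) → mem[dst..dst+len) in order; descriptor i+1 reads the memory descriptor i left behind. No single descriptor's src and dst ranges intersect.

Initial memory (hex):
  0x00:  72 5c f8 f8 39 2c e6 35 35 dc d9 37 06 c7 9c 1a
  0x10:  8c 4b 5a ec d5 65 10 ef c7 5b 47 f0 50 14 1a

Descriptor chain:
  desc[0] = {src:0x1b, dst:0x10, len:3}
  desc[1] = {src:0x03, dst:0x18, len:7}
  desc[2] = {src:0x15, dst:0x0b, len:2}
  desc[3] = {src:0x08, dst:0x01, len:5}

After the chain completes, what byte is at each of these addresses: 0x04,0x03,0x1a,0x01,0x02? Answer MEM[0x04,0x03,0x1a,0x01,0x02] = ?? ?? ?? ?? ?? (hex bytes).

#0 dst[0x10+3] := {0xf0,0x50,0x14}
#1 dst[0x18+7] := {0xf8,0x39,0x2c,0xe6,0x35,0x35,0xdc}
#2 dst[0x0b+2] := {0x65,0x10}
#3 dst[0x01+5] := {0x35,0xdc,0xd9,0x65,0x10}
query mem[0x04]=0x65, mem[0x03]=0xd9, mem[0x1a]=0x2c, mem[0x01]=0x35, mem[0x02]=0xdc

MEM[0x04,0x03,0x1a,0x01,0x02] = 65 d9 2c 35 dc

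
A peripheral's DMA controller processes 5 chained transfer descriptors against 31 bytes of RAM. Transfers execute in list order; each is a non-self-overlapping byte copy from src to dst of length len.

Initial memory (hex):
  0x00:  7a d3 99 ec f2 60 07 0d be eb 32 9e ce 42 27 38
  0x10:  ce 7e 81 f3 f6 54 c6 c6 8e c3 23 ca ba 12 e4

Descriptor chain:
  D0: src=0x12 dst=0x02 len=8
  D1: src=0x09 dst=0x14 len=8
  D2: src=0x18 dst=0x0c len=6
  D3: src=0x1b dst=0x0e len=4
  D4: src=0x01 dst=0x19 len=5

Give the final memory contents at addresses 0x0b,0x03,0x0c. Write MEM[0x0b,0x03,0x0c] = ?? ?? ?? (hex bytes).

  after D0: wrote 8B at 0x02 = 81f3f654c6c68ec3
  after D1: wrote 8B at 0x14 = c3329ece422738ce
  after D2: wrote 6B at 0x0c = 422738ceba12
  after D3: wrote 4B at 0x0e = ceba12e4
  after D4: wrote 5B at 0x19 = d381f3f654
query mem[0x0b]=0x9e, mem[0x03]=0xf3, mem[0x0c]=0x42

MEM[0x0b,0x03,0x0c] = 9e f3 42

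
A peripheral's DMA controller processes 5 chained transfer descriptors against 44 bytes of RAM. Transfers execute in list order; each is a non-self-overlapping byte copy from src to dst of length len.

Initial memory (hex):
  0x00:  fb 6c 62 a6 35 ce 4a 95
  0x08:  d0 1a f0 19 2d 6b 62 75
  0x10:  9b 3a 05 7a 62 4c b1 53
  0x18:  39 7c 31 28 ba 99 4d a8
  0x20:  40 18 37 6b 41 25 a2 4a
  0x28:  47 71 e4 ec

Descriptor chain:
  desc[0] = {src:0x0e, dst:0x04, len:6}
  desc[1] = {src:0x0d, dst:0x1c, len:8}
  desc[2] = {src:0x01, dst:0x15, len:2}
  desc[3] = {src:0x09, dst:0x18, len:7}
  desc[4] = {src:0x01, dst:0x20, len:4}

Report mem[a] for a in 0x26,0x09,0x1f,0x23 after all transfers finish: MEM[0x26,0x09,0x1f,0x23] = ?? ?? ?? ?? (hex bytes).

#0 dst[0x04+6] := {0x62,0x75,0x9b,0x3a,0x05,0x7a}
#1 dst[0x1c+8] := {0x6b,0x62,0x75,0x9b,0x3a,0x05,0x7a,0x62}
#2 dst[0x15+2] := {0x6c,0x62}
#3 dst[0x18+7] := {0x7a,0xf0,0x19,0x2d,0x6b,0x62,0x75}
#4 dst[0x20+4] := {0x6c,0x62,0xa6,0x62}
query mem[0x26]=0xa2, mem[0x09]=0x7a, mem[0x1f]=0x9b, mem[0x23]=0x62

MEM[0x26,0x09,0x1f,0x23] = a2 7a 9b 62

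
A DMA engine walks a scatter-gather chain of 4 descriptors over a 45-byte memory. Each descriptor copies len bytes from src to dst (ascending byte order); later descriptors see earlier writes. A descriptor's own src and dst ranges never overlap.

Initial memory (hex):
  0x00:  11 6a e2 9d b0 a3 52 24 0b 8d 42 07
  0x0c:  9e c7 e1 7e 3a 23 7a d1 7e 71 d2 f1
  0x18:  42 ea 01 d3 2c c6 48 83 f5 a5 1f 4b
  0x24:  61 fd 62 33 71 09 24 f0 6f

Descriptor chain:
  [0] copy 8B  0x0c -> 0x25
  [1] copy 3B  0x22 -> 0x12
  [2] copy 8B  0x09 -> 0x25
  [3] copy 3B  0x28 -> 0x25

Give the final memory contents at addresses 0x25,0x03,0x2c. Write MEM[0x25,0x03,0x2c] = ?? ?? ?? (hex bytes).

[0] 0x0c->0x25 len=8 : 9e c7 e1 7e 3a 23 7a d1
[1] 0x22->0x12 len=3 : 1f 4b 61
[2] 0x09->0x25 len=8 : 8d 42 07 9e c7 e1 7e 3a
[3] 0x28->0x25 len=3 : 9e c7 e1
query mem[0x25]=0x9e, mem[0x03]=0x9d, mem[0x2c]=0x3a

MEM[0x25,0x03,0x2c] = 9e 9d 3a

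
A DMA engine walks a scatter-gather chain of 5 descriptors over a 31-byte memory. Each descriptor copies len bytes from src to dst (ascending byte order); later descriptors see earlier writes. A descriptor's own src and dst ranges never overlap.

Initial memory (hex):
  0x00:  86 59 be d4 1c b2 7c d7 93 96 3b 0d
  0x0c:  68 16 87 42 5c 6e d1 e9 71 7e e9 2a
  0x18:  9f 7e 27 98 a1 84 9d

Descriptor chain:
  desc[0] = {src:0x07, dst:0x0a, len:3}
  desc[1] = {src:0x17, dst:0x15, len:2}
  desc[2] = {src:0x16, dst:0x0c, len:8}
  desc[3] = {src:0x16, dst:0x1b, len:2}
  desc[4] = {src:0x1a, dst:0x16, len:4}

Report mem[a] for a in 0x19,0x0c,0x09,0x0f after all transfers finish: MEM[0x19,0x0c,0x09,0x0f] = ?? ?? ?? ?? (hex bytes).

MEM[0x19,0x0c,0x09,0x0f] = 84 9f 96 7e

D0: mem[0x0a..0x0c] <- [d7 93 96]
D1: mem[0x15..0x16] <- [2a 9f]
D2: mem[0x0c..0x13] <- [9f 2a 9f 7e 27 98 a1 84]
D3: mem[0x1b..0x1c] <- [9f 2a]
D4: mem[0x16..0x19] <- [27 9f 2a 84]
query mem[0x19]=0x84, mem[0x0c]=0x9f, mem[0x09]=0x96, mem[0x0f]=0x7e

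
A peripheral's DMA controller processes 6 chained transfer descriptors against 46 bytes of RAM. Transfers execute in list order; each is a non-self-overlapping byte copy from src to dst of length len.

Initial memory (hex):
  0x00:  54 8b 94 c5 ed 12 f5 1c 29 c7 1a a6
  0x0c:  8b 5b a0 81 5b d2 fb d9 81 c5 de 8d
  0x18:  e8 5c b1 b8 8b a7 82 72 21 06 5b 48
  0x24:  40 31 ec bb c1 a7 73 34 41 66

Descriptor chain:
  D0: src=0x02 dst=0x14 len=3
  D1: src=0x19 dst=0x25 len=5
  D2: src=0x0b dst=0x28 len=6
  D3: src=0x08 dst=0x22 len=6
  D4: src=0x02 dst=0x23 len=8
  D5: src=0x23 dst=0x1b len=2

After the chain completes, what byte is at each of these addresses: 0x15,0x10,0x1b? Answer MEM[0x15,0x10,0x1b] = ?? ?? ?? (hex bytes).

#0 dst[0x14+3] := {0x94,0xc5,0xed}
#1 dst[0x25+5] := {0x5c,0xb1,0xb8,0x8b,0xa7}
#2 dst[0x28+6] := {0xa6,0x8b,0x5b,0xa0,0x81,0x5b}
#3 dst[0x22+6] := {0x29,0xc7,0x1a,0xa6,0x8b,0x5b}
#4 dst[0x23+8] := {0x94,0xc5,0xed,0x12,0xf5,0x1c,0x29,0xc7}
#5 dst[0x1b+2] := {0x94,0xc5}
query mem[0x15]=0xc5, mem[0x10]=0x5b, mem[0x1b]=0x94

MEM[0x15,0x10,0x1b] = c5 5b 94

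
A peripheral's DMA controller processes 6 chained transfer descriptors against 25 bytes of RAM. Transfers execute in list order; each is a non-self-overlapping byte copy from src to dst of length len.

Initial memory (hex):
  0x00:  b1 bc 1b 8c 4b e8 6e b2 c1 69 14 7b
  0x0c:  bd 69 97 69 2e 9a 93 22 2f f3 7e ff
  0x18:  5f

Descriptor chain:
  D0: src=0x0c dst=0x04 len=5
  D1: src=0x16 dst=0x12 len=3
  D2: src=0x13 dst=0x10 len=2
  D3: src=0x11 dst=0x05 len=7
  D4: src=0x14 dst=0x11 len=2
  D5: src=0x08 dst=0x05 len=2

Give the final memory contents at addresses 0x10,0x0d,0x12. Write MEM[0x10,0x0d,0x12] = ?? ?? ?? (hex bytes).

#0 dst[0x04+5] := {0xbd,0x69,0x97,0x69,0x2e}
#1 dst[0x12+3] := {0x7e,0xff,0x5f}
#2 dst[0x10+2] := {0xff,0x5f}
#3 dst[0x05+7] := {0x5f,0x7e,0xff,0x5f,0xf3,0x7e,0xff}
#4 dst[0x11+2] := {0x5f,0xf3}
#5 dst[0x05+2] := {0x5f,0xf3}
query mem[0x10]=0xff, mem[0x0d]=0x69, mem[0x12]=0xf3

MEM[0x10,0x0d,0x12] = ff 69 f3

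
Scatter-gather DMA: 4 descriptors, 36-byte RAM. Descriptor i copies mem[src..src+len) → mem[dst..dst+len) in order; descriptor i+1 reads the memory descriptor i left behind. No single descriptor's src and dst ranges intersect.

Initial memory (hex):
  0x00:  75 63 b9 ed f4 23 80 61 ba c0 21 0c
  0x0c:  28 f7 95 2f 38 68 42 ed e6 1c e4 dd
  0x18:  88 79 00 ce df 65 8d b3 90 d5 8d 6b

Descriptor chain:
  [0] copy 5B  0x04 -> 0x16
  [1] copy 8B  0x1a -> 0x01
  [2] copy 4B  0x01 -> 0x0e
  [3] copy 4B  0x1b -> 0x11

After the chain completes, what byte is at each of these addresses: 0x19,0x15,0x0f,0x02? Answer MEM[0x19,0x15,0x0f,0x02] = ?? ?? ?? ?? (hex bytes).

MEM[0x19,0x15,0x0f,0x02] = 61 1c ce ce

[0] 0x04->0x16 len=5 : f4 23 80 61 ba
[1] 0x1a->0x01 len=8 : ba ce df 65 8d b3 90 d5
[2] 0x01->0x0e len=4 : ba ce df 65
[3] 0x1b->0x11 len=4 : ce df 65 8d
query mem[0x19]=0x61, mem[0x15]=0x1c, mem[0x0f]=0xce, mem[0x02]=0xce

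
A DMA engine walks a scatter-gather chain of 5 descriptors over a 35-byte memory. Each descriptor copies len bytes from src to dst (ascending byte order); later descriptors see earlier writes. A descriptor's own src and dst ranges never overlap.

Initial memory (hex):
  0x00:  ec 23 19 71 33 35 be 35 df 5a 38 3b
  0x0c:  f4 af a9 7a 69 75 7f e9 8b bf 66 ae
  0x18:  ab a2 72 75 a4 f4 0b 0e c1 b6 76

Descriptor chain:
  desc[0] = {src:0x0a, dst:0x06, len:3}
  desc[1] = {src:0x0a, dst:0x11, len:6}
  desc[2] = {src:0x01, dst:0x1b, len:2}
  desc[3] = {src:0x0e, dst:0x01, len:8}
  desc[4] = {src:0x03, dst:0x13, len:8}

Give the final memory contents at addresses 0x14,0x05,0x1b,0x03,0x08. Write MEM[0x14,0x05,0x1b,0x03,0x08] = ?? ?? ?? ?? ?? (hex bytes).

D0: mem[0x06..0x08] <- [38 3b f4]
D1: mem[0x11..0x16] <- [38 3b f4 af a9 7a]
D2: mem[0x1b..0x1c] <- [23 19]
D3: mem[0x01..0x08] <- [a9 7a 69 38 3b f4 af a9]
D4: mem[0x13..0x1a] <- [69 38 3b f4 af a9 5a 38]
query mem[0x14]=0x38, mem[0x05]=0x3b, mem[0x1b]=0x23, mem[0x03]=0x69, mem[0x08]=0xa9

MEM[0x14,0x05,0x1b,0x03,0x08] = 38 3b 23 69 a9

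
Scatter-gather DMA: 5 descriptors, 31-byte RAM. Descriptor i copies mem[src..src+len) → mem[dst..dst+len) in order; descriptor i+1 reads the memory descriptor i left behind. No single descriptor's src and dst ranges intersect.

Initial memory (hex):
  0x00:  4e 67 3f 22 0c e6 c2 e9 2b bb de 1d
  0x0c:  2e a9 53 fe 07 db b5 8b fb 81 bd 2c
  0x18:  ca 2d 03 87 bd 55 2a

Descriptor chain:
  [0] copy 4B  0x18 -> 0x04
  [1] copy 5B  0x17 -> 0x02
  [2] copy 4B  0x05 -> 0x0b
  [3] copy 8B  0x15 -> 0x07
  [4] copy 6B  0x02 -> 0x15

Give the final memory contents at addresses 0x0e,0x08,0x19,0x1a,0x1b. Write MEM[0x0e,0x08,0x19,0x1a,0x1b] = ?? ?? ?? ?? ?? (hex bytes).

MEM[0x0e,0x08,0x19,0x1a,0x1b] = bd bd 87 81 87

#0 dst[0x04+4] := {0xca,0x2d,0x03,0x87}
#1 dst[0x02+5] := {0x2c,0xca,0x2d,0x03,0x87}
#2 dst[0x0b+4] := {0x03,0x87,0x87,0x2b}
#3 dst[0x07+8] := {0x81,0xbd,0x2c,0xca,0x2d,0x03,0x87,0xbd}
#4 dst[0x15+6] := {0x2c,0xca,0x2d,0x03,0x87,0x81}
query mem[0x0e]=0xbd, mem[0x08]=0xbd, mem[0x19]=0x87, mem[0x1a]=0x81, mem[0x1b]=0x87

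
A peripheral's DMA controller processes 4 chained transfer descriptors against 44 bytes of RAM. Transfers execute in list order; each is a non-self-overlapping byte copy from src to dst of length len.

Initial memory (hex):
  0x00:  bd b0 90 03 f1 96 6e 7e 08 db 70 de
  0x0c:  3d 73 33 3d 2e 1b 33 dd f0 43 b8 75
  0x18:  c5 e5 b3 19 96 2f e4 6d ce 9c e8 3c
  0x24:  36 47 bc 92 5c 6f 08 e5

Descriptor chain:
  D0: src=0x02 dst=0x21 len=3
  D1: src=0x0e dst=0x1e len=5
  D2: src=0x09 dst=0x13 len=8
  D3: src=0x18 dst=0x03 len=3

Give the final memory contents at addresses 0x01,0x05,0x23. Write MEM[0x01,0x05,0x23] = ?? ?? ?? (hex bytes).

MEM[0x01,0x05,0x23] = b0 2e f1

[0] 0x02->0x21 len=3 : 90 03 f1
[1] 0x0e->0x1e len=5 : 33 3d 2e 1b 33
[2] 0x09->0x13 len=8 : db 70 de 3d 73 33 3d 2e
[3] 0x18->0x03 len=3 : 33 3d 2e
query mem[0x01]=0xb0, mem[0x05]=0x2e, mem[0x23]=0xf1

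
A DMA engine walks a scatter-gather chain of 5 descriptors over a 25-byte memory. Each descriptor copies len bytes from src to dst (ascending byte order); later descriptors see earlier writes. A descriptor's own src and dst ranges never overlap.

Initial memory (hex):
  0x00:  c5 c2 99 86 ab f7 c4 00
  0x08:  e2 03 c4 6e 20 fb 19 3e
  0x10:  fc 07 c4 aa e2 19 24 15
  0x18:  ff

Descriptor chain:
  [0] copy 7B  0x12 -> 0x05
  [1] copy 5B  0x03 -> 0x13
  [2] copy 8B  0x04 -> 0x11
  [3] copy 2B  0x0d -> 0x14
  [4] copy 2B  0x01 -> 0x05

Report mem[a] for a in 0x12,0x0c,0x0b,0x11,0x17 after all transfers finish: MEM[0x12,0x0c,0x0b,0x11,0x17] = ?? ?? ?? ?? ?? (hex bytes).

#0 dst[0x05+7] := {0xc4,0xaa,0xe2,0x19,0x24,0x15,0xff}
#1 dst[0x13+5] := {0x86,0xab,0xc4,0xaa,0xe2}
#2 dst[0x11+8] := {0xab,0xc4,0xaa,0xe2,0x19,0x24,0x15,0xff}
#3 dst[0x14+2] := {0xfb,0x19}
#4 dst[0x05+2] := {0xc2,0x99}
query mem[0x12]=0xc4, mem[0x0c]=0x20, mem[0x0b]=0xff, mem[0x11]=0xab, mem[0x17]=0x15

MEM[0x12,0x0c,0x0b,0x11,0x17] = c4 20 ff ab 15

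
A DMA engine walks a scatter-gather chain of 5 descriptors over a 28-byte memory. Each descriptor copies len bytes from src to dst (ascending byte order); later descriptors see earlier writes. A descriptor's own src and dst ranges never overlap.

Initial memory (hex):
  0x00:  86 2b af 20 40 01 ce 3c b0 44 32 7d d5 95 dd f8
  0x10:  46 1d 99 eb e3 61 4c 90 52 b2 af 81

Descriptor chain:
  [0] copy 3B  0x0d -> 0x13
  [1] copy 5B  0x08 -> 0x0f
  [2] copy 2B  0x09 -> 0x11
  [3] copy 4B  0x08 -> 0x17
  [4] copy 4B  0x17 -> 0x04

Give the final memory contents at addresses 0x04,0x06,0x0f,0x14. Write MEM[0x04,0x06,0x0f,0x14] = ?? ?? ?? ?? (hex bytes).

[0] 0x0d->0x13 len=3 : 95 dd f8
[1] 0x08->0x0f len=5 : b0 44 32 7d d5
[2] 0x09->0x11 len=2 : 44 32
[3] 0x08->0x17 len=4 : b0 44 32 7d
[4] 0x17->0x04 len=4 : b0 44 32 7d
query mem[0x04]=0xb0, mem[0x06]=0x32, mem[0x0f]=0xb0, mem[0x14]=0xdd

MEM[0x04,0x06,0x0f,0x14] = b0 32 b0 dd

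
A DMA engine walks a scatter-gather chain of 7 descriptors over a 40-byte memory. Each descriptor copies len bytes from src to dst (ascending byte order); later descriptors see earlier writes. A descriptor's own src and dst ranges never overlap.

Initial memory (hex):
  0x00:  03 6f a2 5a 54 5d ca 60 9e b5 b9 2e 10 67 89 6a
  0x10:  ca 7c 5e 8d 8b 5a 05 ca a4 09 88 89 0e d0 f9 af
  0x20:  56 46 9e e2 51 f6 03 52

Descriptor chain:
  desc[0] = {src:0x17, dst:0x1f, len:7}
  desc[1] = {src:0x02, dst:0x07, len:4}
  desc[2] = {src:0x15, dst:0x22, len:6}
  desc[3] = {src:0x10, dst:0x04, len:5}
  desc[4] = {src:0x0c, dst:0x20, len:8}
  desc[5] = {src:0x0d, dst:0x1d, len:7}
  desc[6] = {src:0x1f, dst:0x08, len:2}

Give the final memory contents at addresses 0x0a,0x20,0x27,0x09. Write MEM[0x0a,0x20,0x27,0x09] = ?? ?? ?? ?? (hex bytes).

[0] 0x17->0x1f len=7 : ca a4 09 88 89 0e d0
[1] 0x02->0x07 len=4 : a2 5a 54 5d
[2] 0x15->0x22 len=6 : 5a 05 ca a4 09 88
[3] 0x10->0x04 len=5 : ca 7c 5e 8d 8b
[4] 0x0c->0x20 len=8 : 10 67 89 6a ca 7c 5e 8d
[5] 0x0d->0x1d len=7 : 67 89 6a ca 7c 5e 8d
[6] 0x1f->0x08 len=2 : 6a ca
query mem[0x0a]=0x5d, mem[0x20]=0xca, mem[0x27]=0x8d, mem[0x09]=0xca

MEM[0x0a,0x20,0x27,0x09] = 5d ca 8d ca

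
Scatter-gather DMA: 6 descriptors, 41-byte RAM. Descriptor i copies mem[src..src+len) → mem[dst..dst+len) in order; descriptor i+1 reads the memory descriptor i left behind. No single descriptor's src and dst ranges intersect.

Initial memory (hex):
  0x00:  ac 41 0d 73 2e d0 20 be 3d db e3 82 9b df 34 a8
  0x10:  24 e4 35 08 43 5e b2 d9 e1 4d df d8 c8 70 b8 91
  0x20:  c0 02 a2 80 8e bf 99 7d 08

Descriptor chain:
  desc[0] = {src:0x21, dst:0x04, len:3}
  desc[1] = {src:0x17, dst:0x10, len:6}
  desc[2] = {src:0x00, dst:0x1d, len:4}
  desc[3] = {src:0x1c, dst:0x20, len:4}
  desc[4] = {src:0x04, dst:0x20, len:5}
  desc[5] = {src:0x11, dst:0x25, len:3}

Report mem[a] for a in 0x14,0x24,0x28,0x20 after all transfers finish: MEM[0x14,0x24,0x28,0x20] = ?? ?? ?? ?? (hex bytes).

MEM[0x14,0x24,0x28,0x20] = d8 3d 08 02

D0: mem[0x04..0x06] <- [02 a2 80]
D1: mem[0x10..0x15] <- [d9 e1 4d df d8 c8]
D2: mem[0x1d..0x20] <- [ac 41 0d 73]
D3: mem[0x20..0x23] <- [c8 ac 41 0d]
D4: mem[0x20..0x24] <- [02 a2 80 be 3d]
D5: mem[0x25..0x27] <- [e1 4d df]
query mem[0x14]=0xd8, mem[0x24]=0x3d, mem[0x28]=0x08, mem[0x20]=0x02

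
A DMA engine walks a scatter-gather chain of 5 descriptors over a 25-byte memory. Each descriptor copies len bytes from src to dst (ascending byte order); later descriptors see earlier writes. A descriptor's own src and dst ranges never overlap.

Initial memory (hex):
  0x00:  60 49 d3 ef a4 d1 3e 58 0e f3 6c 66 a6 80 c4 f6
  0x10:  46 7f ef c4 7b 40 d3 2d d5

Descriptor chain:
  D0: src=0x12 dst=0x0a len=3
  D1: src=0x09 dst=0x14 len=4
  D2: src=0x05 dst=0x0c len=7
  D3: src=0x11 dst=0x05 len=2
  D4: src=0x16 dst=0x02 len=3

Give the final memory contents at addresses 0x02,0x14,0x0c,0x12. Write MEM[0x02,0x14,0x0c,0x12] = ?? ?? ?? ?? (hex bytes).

MEM[0x02,0x14,0x0c,0x12] = c4 f3 d1 c4

  after D0: wrote 3B at 0x0a = efc47b
  after D1: wrote 4B at 0x14 = f3efc47b
  after D2: wrote 7B at 0x0c = d13e580ef3efc4
  after D3: wrote 2B at 0x05 = efc4
  after D4: wrote 3B at 0x02 = c47bd5
query mem[0x02]=0xc4, mem[0x14]=0xf3, mem[0x0c]=0xd1, mem[0x12]=0xc4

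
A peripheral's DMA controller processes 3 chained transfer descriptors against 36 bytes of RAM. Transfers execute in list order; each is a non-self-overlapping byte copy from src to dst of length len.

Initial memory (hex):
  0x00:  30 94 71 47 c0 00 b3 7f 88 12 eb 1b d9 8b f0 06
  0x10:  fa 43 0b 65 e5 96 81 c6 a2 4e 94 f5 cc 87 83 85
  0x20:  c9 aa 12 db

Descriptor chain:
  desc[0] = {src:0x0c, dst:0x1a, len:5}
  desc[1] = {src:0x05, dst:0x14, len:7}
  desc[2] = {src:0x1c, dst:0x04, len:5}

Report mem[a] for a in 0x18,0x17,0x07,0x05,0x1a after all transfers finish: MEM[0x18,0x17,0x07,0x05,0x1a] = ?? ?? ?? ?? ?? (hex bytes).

D0: mem[0x1a..0x1e] <- [d9 8b f0 06 fa]
D1: mem[0x14..0x1a] <- [00 b3 7f 88 12 eb 1b]
D2: mem[0x04..0x08] <- [f0 06 fa 85 c9]
query mem[0x18]=0x12, mem[0x17]=0x88, mem[0x07]=0x85, mem[0x05]=0x06, mem[0x1a]=0x1b

MEM[0x18,0x17,0x07,0x05,0x1a] = 12 88 85 06 1b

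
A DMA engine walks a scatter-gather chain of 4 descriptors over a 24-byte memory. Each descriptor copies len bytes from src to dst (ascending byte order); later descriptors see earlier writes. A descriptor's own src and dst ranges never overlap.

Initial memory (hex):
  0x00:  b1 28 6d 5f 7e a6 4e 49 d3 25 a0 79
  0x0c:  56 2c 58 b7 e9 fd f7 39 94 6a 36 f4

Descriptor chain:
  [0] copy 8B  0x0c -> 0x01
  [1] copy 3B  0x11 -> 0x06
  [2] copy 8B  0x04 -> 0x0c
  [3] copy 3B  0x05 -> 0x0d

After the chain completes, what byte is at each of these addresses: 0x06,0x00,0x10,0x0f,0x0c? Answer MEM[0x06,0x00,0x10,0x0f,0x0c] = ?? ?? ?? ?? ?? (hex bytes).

D0: mem[0x01..0x08] <- [56 2c 58 b7 e9 fd f7 39]
D1: mem[0x06..0x08] <- [fd f7 39]
D2: mem[0x0c..0x13] <- [b7 e9 fd f7 39 25 a0 79]
D3: mem[0x0d..0x0f] <- [e9 fd f7]
query mem[0x06]=0xfd, mem[0x00]=0xb1, mem[0x10]=0x39, mem[0x0f]=0xf7, mem[0x0c]=0xb7

MEM[0x06,0x00,0x10,0x0f,0x0c] = fd b1 39 f7 b7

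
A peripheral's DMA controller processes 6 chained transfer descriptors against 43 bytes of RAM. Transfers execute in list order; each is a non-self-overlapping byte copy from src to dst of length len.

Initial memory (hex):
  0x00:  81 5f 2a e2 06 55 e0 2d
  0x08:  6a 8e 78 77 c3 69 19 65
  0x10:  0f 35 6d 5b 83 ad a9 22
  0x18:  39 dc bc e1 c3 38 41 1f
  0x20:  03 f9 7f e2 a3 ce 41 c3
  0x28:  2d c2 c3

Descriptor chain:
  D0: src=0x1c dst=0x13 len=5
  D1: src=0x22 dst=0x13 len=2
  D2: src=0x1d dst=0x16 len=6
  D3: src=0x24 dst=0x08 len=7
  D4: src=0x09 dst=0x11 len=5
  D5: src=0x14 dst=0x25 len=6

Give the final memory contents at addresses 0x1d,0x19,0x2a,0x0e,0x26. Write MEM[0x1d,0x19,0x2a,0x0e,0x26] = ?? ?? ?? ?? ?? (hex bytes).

MEM[0x1d,0x19,0x2a,0x0e,0x26] = 38 03 03 c3 c2

D0: mem[0x13..0x17] <- [c3 38 41 1f 03]
D1: mem[0x13..0x14] <- [7f e2]
D2: mem[0x16..0x1b] <- [38 41 1f 03 f9 7f]
D3: mem[0x08..0x0e] <- [a3 ce 41 c3 2d c2 c3]
D4: mem[0x11..0x15] <- [ce 41 c3 2d c2]
D5: mem[0x25..0x2a] <- [2d c2 38 41 1f 03]
query mem[0x1d]=0x38, mem[0x19]=0x03, mem[0x2a]=0x03, mem[0x0e]=0xc3, mem[0x26]=0xc2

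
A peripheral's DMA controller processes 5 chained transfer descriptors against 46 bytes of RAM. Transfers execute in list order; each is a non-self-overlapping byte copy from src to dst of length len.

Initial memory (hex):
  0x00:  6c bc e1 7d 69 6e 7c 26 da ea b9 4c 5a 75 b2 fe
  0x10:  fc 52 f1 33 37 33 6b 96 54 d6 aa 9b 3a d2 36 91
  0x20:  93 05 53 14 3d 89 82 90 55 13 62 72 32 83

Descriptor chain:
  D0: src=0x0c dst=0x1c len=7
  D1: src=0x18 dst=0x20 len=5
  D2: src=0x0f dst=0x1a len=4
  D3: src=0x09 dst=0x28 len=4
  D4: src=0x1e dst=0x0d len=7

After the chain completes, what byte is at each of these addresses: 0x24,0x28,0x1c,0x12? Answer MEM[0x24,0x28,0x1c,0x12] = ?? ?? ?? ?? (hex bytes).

MEM[0x24,0x28,0x1c,0x12] = 5a ea 52 9b

[0] 0x0c->0x1c len=7 : 5a 75 b2 fe fc 52 f1
[1] 0x18->0x20 len=5 : 54 d6 aa 9b 5a
[2] 0x0f->0x1a len=4 : fe fc 52 f1
[3] 0x09->0x28 len=4 : ea b9 4c 5a
[4] 0x1e->0x0d len=7 : b2 fe 54 d6 aa 9b 5a
query mem[0x24]=0x5a, mem[0x28]=0xea, mem[0x1c]=0x52, mem[0x12]=0x9b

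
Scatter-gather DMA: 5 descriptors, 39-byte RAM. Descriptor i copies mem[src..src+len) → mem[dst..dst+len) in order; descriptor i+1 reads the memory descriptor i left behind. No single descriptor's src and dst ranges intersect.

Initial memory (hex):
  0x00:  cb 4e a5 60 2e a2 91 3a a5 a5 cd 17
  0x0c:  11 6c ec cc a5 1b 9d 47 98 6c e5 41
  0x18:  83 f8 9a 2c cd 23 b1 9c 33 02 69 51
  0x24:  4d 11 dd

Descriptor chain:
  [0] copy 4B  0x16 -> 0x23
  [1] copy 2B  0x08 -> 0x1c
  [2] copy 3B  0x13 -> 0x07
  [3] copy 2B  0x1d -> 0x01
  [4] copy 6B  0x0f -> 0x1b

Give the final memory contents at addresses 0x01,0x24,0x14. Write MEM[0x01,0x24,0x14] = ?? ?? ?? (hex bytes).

D0: mem[0x23..0x26] <- [e5 41 83 f8]
D1: mem[0x1c..0x1d] <- [a5 a5]
D2: mem[0x07..0x09] <- [47 98 6c]
D3: mem[0x01..0x02] <- [a5 b1]
D4: mem[0x1b..0x20] <- [cc a5 1b 9d 47 98]
query mem[0x01]=0xa5, mem[0x24]=0x41, mem[0x14]=0x98

MEM[0x01,0x24,0x14] = a5 41 98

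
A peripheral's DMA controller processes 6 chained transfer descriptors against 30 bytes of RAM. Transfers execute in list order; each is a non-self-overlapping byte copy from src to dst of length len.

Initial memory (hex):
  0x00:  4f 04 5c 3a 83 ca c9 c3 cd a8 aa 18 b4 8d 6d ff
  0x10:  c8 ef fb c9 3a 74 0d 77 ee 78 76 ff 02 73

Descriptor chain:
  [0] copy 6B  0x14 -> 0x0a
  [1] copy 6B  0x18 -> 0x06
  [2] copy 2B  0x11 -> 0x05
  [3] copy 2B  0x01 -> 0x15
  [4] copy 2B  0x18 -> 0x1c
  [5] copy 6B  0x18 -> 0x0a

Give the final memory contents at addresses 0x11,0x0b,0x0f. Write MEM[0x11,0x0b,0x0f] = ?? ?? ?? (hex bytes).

MEM[0x11,0x0b,0x0f] = ef 78 78

  after D0: wrote 6B at 0x0a = 3a740d77ee78
  after D1: wrote 6B at 0x06 = ee7876ff0273
  after D2: wrote 2B at 0x05 = effb
  after D3: wrote 2B at 0x15 = 045c
  after D4: wrote 2B at 0x1c = ee78
  after D5: wrote 6B at 0x0a = ee7876ffee78
query mem[0x11]=0xef, mem[0x0b]=0x78, mem[0x0f]=0x78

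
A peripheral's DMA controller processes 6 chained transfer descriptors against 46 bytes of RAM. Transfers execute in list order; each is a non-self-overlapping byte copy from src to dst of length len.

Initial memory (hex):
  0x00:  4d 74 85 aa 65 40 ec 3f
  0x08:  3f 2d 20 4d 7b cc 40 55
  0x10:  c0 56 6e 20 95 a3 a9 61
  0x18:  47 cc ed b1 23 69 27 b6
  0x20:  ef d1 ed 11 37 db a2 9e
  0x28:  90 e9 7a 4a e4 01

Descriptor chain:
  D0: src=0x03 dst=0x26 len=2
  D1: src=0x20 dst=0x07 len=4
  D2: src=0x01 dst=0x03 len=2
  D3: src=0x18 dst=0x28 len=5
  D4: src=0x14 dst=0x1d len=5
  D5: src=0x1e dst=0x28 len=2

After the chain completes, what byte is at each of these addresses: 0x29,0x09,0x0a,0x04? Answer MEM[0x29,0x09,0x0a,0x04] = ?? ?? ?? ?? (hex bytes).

  after D0: wrote 2B at 0x26 = aa65
  after D1: wrote 4B at 0x07 = efd1ed11
  after D2: wrote 2B at 0x03 = 7485
  after D3: wrote 5B at 0x28 = 47ccedb123
  after D4: wrote 5B at 0x1d = 95a3a96147
  after D5: wrote 2B at 0x28 = a3a9
query mem[0x29]=0xa9, mem[0x09]=0xed, mem[0x0a]=0x11, mem[0x04]=0x85

MEM[0x29,0x09,0x0a,0x04] = a9 ed 11 85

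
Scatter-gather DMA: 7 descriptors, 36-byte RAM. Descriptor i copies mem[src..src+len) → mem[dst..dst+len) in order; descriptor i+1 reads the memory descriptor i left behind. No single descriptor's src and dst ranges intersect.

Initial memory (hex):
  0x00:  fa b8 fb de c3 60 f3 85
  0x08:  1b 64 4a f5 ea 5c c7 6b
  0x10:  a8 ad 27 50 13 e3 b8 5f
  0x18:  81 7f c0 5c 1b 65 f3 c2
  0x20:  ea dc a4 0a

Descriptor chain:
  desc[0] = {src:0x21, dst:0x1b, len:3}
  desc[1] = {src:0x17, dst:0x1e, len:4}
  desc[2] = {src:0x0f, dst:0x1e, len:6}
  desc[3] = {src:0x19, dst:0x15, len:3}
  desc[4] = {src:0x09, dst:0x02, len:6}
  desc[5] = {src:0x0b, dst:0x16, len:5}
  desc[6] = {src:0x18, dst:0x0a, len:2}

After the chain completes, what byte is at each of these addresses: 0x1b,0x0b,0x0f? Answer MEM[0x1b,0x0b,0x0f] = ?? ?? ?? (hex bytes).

[0] 0x21->0x1b len=3 : dc a4 0a
[1] 0x17->0x1e len=4 : 5f 81 7f c0
[2] 0x0f->0x1e len=6 : 6b a8 ad 27 50 13
[3] 0x19->0x15 len=3 : 7f c0 dc
[4] 0x09->0x02 len=6 : 64 4a f5 ea 5c c7
[5] 0x0b->0x16 len=5 : f5 ea 5c c7 6b
[6] 0x18->0x0a len=2 : 5c c7
query mem[0x1b]=0xdc, mem[0x0b]=0xc7, mem[0x0f]=0x6b

MEM[0x1b,0x0b,0x0f] = dc c7 6b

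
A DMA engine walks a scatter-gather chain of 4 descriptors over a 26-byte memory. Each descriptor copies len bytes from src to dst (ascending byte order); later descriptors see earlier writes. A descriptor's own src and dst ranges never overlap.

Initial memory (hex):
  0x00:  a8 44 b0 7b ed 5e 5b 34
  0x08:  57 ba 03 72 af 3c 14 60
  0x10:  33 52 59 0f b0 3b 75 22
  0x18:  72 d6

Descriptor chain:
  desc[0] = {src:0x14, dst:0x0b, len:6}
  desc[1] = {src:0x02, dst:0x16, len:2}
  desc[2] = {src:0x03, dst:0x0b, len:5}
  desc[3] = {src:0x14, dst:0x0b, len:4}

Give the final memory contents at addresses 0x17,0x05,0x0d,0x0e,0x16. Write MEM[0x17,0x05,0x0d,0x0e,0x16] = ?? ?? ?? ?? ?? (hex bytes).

D0: mem[0x0b..0x10] <- [b0 3b 75 22 72 d6]
D1: mem[0x16..0x17] <- [b0 7b]
D2: mem[0x0b..0x0f] <- [7b ed 5e 5b 34]
D3: mem[0x0b..0x0e] <- [b0 3b b0 7b]
query mem[0x17]=0x7b, mem[0x05]=0x5e, mem[0x0d]=0xb0, mem[0x0e]=0x7b, mem[0x16]=0xb0

MEM[0x17,0x05,0x0d,0x0e,0x16] = 7b 5e b0 7b b0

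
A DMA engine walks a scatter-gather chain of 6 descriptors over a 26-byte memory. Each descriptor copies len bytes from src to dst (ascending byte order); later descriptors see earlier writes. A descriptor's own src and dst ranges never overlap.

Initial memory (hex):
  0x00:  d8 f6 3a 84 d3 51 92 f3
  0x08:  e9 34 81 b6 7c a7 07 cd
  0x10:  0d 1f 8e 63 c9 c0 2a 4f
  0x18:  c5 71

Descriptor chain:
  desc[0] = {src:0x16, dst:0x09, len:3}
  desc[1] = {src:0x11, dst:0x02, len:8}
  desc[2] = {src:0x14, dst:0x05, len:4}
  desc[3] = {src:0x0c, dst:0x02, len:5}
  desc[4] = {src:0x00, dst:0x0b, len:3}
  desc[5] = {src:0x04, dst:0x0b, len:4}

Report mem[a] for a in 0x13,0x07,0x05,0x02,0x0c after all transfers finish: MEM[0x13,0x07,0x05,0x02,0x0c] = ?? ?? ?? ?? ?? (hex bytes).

#0 dst[0x09+3] := {0x2a,0x4f,0xc5}
#1 dst[0x02+8] := {0x1f,0x8e,0x63,0xc9,0xc0,0x2a,0x4f,0xc5}
#2 dst[0x05+4] := {0xc9,0xc0,0x2a,0x4f}
#3 dst[0x02+5] := {0x7c,0xa7,0x07,0xcd,0x0d}
#4 dst[0x0b+3] := {0xd8,0xf6,0x7c}
#5 dst[0x0b+4] := {0x07,0xcd,0x0d,0x2a}
query mem[0x13]=0x63, mem[0x07]=0x2a, mem[0x05]=0xcd, mem[0x02]=0x7c, mem[0x0c]=0xcd

MEM[0x13,0x07,0x05,0x02,0x0c] = 63 2a cd 7c cd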